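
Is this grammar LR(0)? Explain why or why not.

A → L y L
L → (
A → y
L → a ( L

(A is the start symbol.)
Yes, the grammar is LR(0)

A grammar is LR(0) if no state in the canonical LR(0) collection has:
  - both a shift item (dot before a terminal) and a complete item (shift-reduce conflict), or
  - two or more complete items (reduce-reduce conflict; the accept item [A' → A .] counts as a complete item here).

Augment with A' → A and build the canonical LR(0) collection (I0 = CLOSURE({[A' → . A]}), then GOTO on every symbol after a dot until no new states appear). It has 10 states:
  I0: { [A → . L y L], [A → . y], [A' → . A], [L → . (], [L → . a ( L] }  — shift
  I1: { [L → ( .] }  — reduce
  I2: { [A' → A .] }  — accept
  I3: { [A → L . y L] }  — shift
  I4: { [L → a . ( L] }  — shift
  I5: { [A → y .] }  — reduce
  I6: { [L → . (], [L → . a ( L], [L → a ( . L] }  — shift
  I7: { [L → a ( L .] }  — reduce
  I8: { [A → L y . L], [L → . (], [L → . a ( L] }  — shift
  I9: { [A → L y L .] }  — reduce

Every state is either a pure shift/goto state or contains exactly one complete item and nothing to shift — no conflicts. The grammar is LR(0).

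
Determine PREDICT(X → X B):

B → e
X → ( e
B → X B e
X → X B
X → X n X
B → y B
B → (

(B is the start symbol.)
PREDICT(X → X B) = (FIRST(RHS) \ {ε}) ∪ (FOLLOW(X) if ε ∈ FIRST(RHS), i.e. RHS ⇒* ε)
FIRST(X) = { '(' }
FIRST(X B) = { '(' }
ε ∉ FIRST(X B), so FOLLOW(X) is not added.
PREDICT(X → X B) = { '(' }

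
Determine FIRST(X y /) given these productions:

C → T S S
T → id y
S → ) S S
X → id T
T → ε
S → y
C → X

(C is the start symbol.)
{ 'id' }

FIRST sets of the non-terminals involved (from the grammar, by fixed-point iteration):
  FIRST(X) = { 'id' }

To compute FIRST(X y /), process the symbols left to right:
Symbol X is a non-terminal. Add FIRST(X) \ {ε} = { 'id' }
X is not nullable (ε ∉ FIRST(X)), so stop here.
FIRST(X y /) = { 'id' }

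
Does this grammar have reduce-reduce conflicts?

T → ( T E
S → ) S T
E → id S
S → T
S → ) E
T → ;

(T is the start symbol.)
A reduce-reduce conflict occurs when an LR(0) state has two complete items [A → α .] and [B → β .] — both call for a reduction, and with no lookahead the parser cannot choose between them.

Augment with T' → T and build the canonical LR(0) collection (I0 = CLOSURE({[T' → . T]}), then GOTO on every symbol after a dot until no new states appear). It has 13 states:
  I0: { [T → . ( T E], [T → . ;], [T' → . T] }  — shift
  I1: { [T → ( . T E], [T → . ( T E], [T → . ;] }  — shift
  I2: { [T → ; .] }  — reduce
  I3: { [T' → T .] }  — accept
  I4: { [E → . id S], [T → ( T . E] }  — shift
  I5: { [T → ( T E .] }  — reduce
  I6: { [E → id . S], [S → . ) E], [S → . ) S T], [S → . T], [T → . ( T E], [T → . ;] }  — shift
  I7: { [E → . id S], [S → ) . E], [S → ) . S T], [S → . ) E], [S → . ) S T], [S → . T], [T → . ( T E], [T → . ;] }  — shift
  I8: { [E → id S .] }  — reduce
  I9: { [S → T .] }  — reduce
  I10: { [S → ) E .] }  — reduce
  I11: { [S → ) S . T], [T → . ( T E], [T → . ;] }  — shift
  I12: { [S → ) S T .] }  — reduce

No state contains more than one complete item.

Answer: No reduce-reduce conflicts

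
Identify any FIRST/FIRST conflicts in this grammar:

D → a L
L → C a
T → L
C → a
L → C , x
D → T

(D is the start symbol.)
FIRST sets of the non-terminals at (or reachable through a nullable prefix from) the front of some alternative:
  FIRST(T) = { 'a' }
  FIRST(C) = { 'a' }

Productions for D:
  D → a L: FIRST = { 'a' }
  D → T: FIRST = { 'a' }
Productions for L:
  L → C a: FIRST = { 'a' }
  L → C , x: FIRST = { 'a' }
T, C have only one production, so no FIRST/FIRST conflict is possible there.

Conflict for D: D → a L and D → T
  Overlap: { 'a' }
Conflict for L: L → C a and L → C , x
  Overlap: { 'a' }

Answer: Yes. D → a L / D → T on { 'a' }; L → C a / L → C ',' x on { 'a' }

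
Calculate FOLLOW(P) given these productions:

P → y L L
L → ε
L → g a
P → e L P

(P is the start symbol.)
{ $ }

P is the start symbol, so $ ∈ FOLLOW(P).
In P → e L P: P is at the end; this adds FOLLOW(P) to itself — nothing new

Taking the union: FOLLOW(P) = { $ }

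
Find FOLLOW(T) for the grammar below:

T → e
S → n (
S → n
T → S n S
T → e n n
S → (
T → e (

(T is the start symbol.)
{ $ }

To compute FOLLOW(T), find every occurrence of T on a right-hand side N → α T β: add FIRST(β) \ {ε}, and if β is empty or nullable also add FOLLOW(N). Iterate to a fixed point.

T is the start symbol, so $ ∈ FOLLOW(T).
T does not occur on any right-hand side.

Taking the union: FOLLOW(T) = { $ }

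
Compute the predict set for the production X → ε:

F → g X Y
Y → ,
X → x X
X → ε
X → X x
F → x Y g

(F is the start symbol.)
PREDICT(X → ε) = (FIRST(RHS) \ {ε}) ∪ (FOLLOW(X) if ε ∈ FIRST(RHS), i.e. RHS ⇒* ε)
The right-hand side is ε (FIRST(ε) = { ε }), so the predict set is FOLLOW(X) = { ',', 'x' }
PREDICT(X → ε) = { ',', 'x' }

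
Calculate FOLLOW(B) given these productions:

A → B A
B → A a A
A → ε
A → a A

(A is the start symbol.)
In A → B A: B is followed by A, add FIRST(A) \ {ε} = { 'a' }
  A is nullable, so also add FOLLOW(A)

The FOLLOW sets referred to above (computed the same way, to a fixed point):
  FOLLOW(A) = { $, 'a' }

Taking the union: FOLLOW(B) = { $, 'a' }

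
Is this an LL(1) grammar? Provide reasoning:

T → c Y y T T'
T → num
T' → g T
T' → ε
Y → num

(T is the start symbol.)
No. Predict set conflict for T': { 'g' }

Relevant sets:
  FOLLOW(T') = { $, 'g' }

For T:
  PREDICT(T → c Y y T T') = { 'c' }
  PREDICT(T → num) = { 'num' }
For T':
  PREDICT(T' → g T) = { 'g' }
  PREDICT(T' → ε) = { $, 'g' }
Y has a single production, so nothing to check there.

Conflict found: Predict set conflict for T': { 'g' }
The grammar is NOT LL(1).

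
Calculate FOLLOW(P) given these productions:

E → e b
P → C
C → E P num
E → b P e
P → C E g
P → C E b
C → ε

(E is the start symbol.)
In C → E P num: P is followed by num, add FIRST(num) \ {ε} = { 'num' }
In E → b P e: P is followed by e, add FIRST(e) \ {ε} = { 'e' }

Taking the union: FOLLOW(P) = { 'e', 'num' }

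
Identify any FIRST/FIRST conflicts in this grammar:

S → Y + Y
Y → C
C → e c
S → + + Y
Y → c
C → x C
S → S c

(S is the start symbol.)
Yes. S → Y '+' Y / S → S c on { 'c', 'e', 'x' }; S → '+' '+' Y / S → S c on { '+' }

A FIRST/FIRST conflict occurs when two productions N → α and N → β for the same non-terminal have FIRST(α) ∩ FIRST(β) ≠ ∅ (with ε ∈ FIRST of a nullable right-hand side, so two nullable alternatives also conflict).

FIRST sets of the non-terminals at (or reachable through a nullable prefix from) the front of some alternative:
  FIRST(Y) = { 'c', 'e', 'x' }
  FIRST(S) = { '+', 'c', 'e', 'x' }
  FIRST(C) = { 'e', 'x' }

Productions for S:
  S → Y + Y: FIRST = { 'c', 'e', 'x' }
  S → + + Y: FIRST = { '+' }
  S → S c: FIRST = { '+', 'c', 'e', 'x' }
Productions for Y:
  Y → C: FIRST = { 'e', 'x' }
  Y → c: FIRST = { 'c' }
Productions for C:
  C → e c: FIRST = { 'e' }
  C → x C: FIRST = { 'x' }

Conflict for S: S → Y + Y and S → S c
  Overlap: { 'c', 'e', 'x' }
Conflict for S: S → + + Y and S → S c
  Overlap: { '+' }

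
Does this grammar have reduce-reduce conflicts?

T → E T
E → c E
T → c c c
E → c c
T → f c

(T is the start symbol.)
Augment with T' → T and build the canonical LR(0) collection (I0 = CLOSURE({[T' → . T]}), then GOTO on every symbol after a dot until no new states appear). It has 11 states:
  I0: { [E → . c E], [E → . c c], [T → . E T], [T → . c c c], [T → . f c], [T' → . T] }  — shift
  I1: { [E → . c E], [E → . c c], [T → . E T], [T → . c c c], [T → . f c], [T → E . T] }  — shift
  I2: { [T' → T .] }  — accept
  I3: { [E → . c E], [E → . c c], [E → c . E], [E → c . c], [T → c . c c] }  — shift
  I4: { [T → f . c] }  — shift
  I5: { [T → f c .] }  — reduce
  I6: { [E → c E .] }  — reduce
  I7: { [E → . c E], [E → . c c], [E → c . E], [E → c . c], [E → c c .], [T → c c . c] }  — shift, reduce
  I8: { [E → . c E], [E → . c c], [E → c . E], [E → c . c], [E → c c .], [T → c c c .] }  — shift, 2 reduces
  I9: { [E → . c E], [E → . c c], [E → c . E], [E → c . c], [E → c c .] }  — shift, reduce
  I10: { [T → E T .] }  — reduce

I8 contains complete items [E → c c .], [T → c c c .] — reduce-reduce conflict.

Answer: Yes — I8: [E → c c .] vs [T → c c c .]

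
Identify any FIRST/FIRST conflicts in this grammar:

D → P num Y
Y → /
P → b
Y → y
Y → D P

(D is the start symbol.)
No FIRST/FIRST conflicts.

FIRST sets of the non-terminals at (or reachable through a nullable prefix from) the front of some alternative:
  FIRST(D) = { 'b' }

Productions for Y:
  Y → /: FIRST = { '/' }
  Y → y: FIRST = { 'y' }
  Y → D P: FIRST = { 'b' }
D, P have only one production, so no FIRST/FIRST conflict is possible there.

All alternatives of each non-terminal have pairwise disjoint FIRST sets.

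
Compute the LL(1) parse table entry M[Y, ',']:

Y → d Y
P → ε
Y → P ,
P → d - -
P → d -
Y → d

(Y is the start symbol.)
Y → P ,

To find M[Y, ','], we find productions for Y where ',' is in the predict set (PREDICT(N → α) = (FIRST(α) \ {ε}) ∪ (FOLLOW(N) if α ⇒* ε)).

Relevant sets:
  FIRST(P) = { 'd', ε }

Y → d Y: PREDICT = { 'd' }
Y → P ,: PREDICT = { ',', 'd' }
  ',' is in predict set, so this production goes in M[Y, ',']
Y → d: PREDICT = { 'd' }

M[Y, ','] = Y → P ,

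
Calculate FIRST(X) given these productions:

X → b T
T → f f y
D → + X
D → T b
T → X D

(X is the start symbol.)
From X → b T:
  - b is a terminal: add 'b' and stop

Collecting: FIRST(X) = { 'b' }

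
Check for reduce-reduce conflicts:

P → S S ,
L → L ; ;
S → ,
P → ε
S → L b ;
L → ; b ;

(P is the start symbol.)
No reduce-reduce conflicts

A reduce-reduce conflict occurs when an LR(0) state has two complete items [A → α .] and [B → β .] — both call for a reduction, and with no lookahead the parser cannot choose between them.

Augment with P' → P and build the canonical LR(0) collection (I0 = CLOSURE({[P' → . P]}), then GOTO on every symbol after a dot until no new states appear). It has 14 states:
  I0: { [L → . ; b ;], [L → . L ; ;], [P → . S S ,], [P → .], [P' → . P], [S → . ,], [S → . L b ;] }  — shift, reduce
  I1: { [S → , .] }  — reduce
  I2: { [L → ; . b ;] }  — shift
  I3: { [L → L . ; ;], [S → L . b ;] }  — shift
  I4: { [P' → P .] }  — accept
  I5: { [L → . ; b ;], [L → . L ; ;], [P → S . S ,], [S → . ,], [S → . L b ;] }  — shift
  I6: { [P → S S . ,] }  — shift
  I7: { [P → S S , .] }  — reduce
  I8: { [L → L ; . ;] }  — shift
  I9: { [S → L b . ;] }  — shift
  I10: { [S → L b ; .] }  — reduce
  I11: { [L → L ; ; .] }  — reduce
  I12: { [L → ; b . ;] }  — shift
  I13: { [L → ; b ; .] }  — reduce

No state contains more than one complete item.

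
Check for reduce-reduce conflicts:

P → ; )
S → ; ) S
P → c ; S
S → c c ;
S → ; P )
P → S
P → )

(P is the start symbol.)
Yes — I16: [P → ) .] vs [P → ; ) .]

Augment with P' → P and build the canonical LR(0) collection (I0 = CLOSURE({[P' → . P]}), then GOTO on every symbol after a dot until no new states appear). It has 17 states:
  I0: { [P → . )], [P → . ; )], [P → . S], [P → . c ; S], [P' → . P], [S → . ; ) S], [S → . ; P )], [S → . c c ;] }  — shift
  I1: { [P → ) .] }  — reduce
  I2: { [P → . )], [P → . ; )], [P → . S], [P → . c ; S], [P → ; . )], [S → . ; ) S], [S → . ; P )], [S → . c c ;], [S → ; . ) S], [S → ; . P )] }  — shift
  I3: { [P' → P .] }  — accept
  I4: { [P → S .] }  — reduce
  I5: { [P → c . ; S], [S → c . c ;] }  — shift
  I6: { [P → c ; . S], [S → . ; ) S], [S → . ; P )], [S → . c c ;] }  — shift
  I7: { [S → c c . ;] }  — shift
  I8: { [S → c c ; .] }  — reduce
  I9: { [P → . )], [P → . ; )], [P → . S], [P → . c ; S], [S → . ; ) S], [S → . ; P )], [S → . c c ;], [S → ; . ) S], [S → ; . P )] }  — shift
  I10: { [P → c ; S .] }  — reduce
  I11: { [S → c . c ;] }  — shift
  I12: { [P → ) .], [S → . ; ) S], [S → . ; P )], [S → . c c ;], [S → ; ) . S] }  — shift, reduce
  I13: { [S → ; P . )] }  — shift
  I14: { [S → ; P ) .] }  — reduce
  I15: { [S → ; ) S .] }  — reduce
  I16: { [P → ) .], [P → ; ) .], [S → . ; ) S], [S → . ; P )], [S → . c c ;], [S → ; ) . S] }  — shift, 2 reduces

I16 contains complete items [P → ) .], [P → ; ) .] — reduce-reduce conflict.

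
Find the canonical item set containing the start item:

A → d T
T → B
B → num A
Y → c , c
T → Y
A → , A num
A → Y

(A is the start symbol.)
First, augment the grammar with A' → A
I₀ = CLOSURE({ [A' → . A] }):
  [A' → . A] has the dot before A: add [A → . d T], [A → . , A num], [A → . Y]
  [A → . Y] has the dot before Y: add [Y → . c , c]
No further items can be added.

I₀ = { [A → . , A num], [A → . Y], [A → . d T], [A' → . A], [Y → . c , c] }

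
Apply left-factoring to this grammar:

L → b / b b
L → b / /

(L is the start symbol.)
L → b / L'
L' → b b
L' → /

Left-factoring transforms A → αβ₁ | αβ₂ into A → αA' and A' → β₁ | β₂
(α is the longest common prefix among the alternatives). Repeat until
no nonterminal has two alternatives with a common prefix.

Round 1: L has alternatives sharing prefix 'b /'. Introduce L': L → b / L'
  Add: L' → b b
  Add: L' → /

No remaining common prefixes — done.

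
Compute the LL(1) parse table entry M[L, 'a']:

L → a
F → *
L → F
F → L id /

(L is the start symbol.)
L → a, L → F

To find M[L, 'a'], we find productions for L where 'a' is in the predict set (PREDICT(N → α) = (FIRST(α) \ {ε}) ∪ (FOLLOW(N) if α ⇒* ε)).

Relevant sets:
  FIRST(F) = { '*', 'a' }

L → a: PREDICT = { 'a' }
  'a' is in predict set, so this production goes in M[L, 'a']
L → F: PREDICT = { '*', 'a' }
  'a' is in predict set, so this production goes in M[L, 'a']

M[L, 'a'] = L → a, L → F  (a multiply-defined cell — the grammar is not LL(1))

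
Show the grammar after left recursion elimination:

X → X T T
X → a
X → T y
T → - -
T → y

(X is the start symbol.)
X is directly left-recursive. The standard transformation for
  A → A α₁ | ... | A α_m | β₁ | ... | β_n
is
  A  → β₁ A' | ... | β_n A'
  A' → α₁ A' | ... | α_m A' | ε

X → a becomes X → a X'
X → T y becomes X → T y X'
X → X T T becomes X' → T T X'
Add X' → ε

Productions for other non-terminals are unchanged:
  T → - -
  T → y

Resulting grammar:
X → a X'
X → T y X'
X' → T T X'
X' → ε
T → - -
T → y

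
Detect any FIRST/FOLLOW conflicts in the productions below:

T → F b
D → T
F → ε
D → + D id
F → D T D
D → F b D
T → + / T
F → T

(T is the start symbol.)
Yes. F → D T D with FOLLOW(F) on { 'b' }; F → T with FOLLOW(F) on { 'b' }

A FIRST/FOLLOW conflict occurs when a non-terminal N has a nullable alternative N → β (β ⇒* ε) and another alternative N → α with FIRST(α) ∩ FOLLOW(N) ≠ ∅: on such a lookahead the parser cannot decide between expanding α and letting N vanish via β.

Nullable non-terminals: F.
FIRST sets used below: FIRST(D) = { '+', 'b' }, FIRST(T) = { '+', 'b' }

F: nullable alternative(s) F → ε; FOLLOW(F) = { 'b' }
  F → ε: FIRST \ {ε} = { } — this is the only nullable alternative, skip
  F → D T D: FIRST \ {ε} = { '+', 'b' } — overlaps FOLLOW(F) on { 'b' }: CONFLICT
  F → T: FIRST \ {ε} = { '+', 'b' } — overlaps FOLLOW(F) on { 'b' }: CONFLICT

D, T have no nullable alternative, so no FIRST/FOLLOW check is needed there.

So the grammar has 2 FIRST/FOLLOW conflicts (marked CONFLICT above).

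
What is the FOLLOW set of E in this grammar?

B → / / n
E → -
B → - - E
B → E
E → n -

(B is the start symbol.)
To compute FOLLOW(E), find every occurrence of E on a right-hand side N → α E β: add FIRST(β) \ {ε}, and if β is empty or nullable also add FOLLOW(N). Iterate to a fixed point.

In B → - - E: E is at the end, add FOLLOW(B)
In B → E: E is at the end, add FOLLOW(B)

The FOLLOW sets referred to above (computed the same way, to a fixed point):
  FOLLOW(B) = { $ }

Taking the union: FOLLOW(E) = { $ }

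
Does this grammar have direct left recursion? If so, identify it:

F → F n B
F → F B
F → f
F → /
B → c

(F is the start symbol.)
F → F n B: LEFT RECURSIVE (starts with F)
F → F B: LEFT RECURSIVE (starts with F)
F → f: starts with f
F → /: starts with '/'
B → c: starts with c

The grammar has direct left recursion on: F.

Answer: Yes, F is left-recursive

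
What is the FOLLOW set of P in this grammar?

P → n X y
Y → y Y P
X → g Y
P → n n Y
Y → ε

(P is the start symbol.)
P is the start symbol, so $ ∈ FOLLOW(P).
In Y → y Y P: P is at the end, add FOLLOW(Y)

The FOLLOW sets referred to above (computed the same way, to a fixed point):
  FOLLOW(Y) = { $, 'n', 'y' }

Taking the union: FOLLOW(P) = { $, 'n', 'y' }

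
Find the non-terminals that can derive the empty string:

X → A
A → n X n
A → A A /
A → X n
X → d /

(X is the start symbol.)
A non-terminal is nullable if it can derive ε (the empty string): either it has an ε-production, or it has a production whose right-hand side consists entirely of nullable non-terminals.

There are no ε-productions, so no non-terminal can derive ε.
No non-terminals are nullable.

Answer: None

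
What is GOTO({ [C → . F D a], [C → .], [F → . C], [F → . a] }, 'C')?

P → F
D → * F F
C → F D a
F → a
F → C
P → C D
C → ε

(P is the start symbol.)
{ [F → C .] }

GOTO(I, 'C') = CLOSURE({ [A → αX.β] : [A → α.Xβ] ∈ I, X = 'C' })

Items with dot before 'C', with the dot advanced:
  [F → . C] → [F → C .]
Closure adds nothing (no advanced item has the dot before a non-terminal).

GOTO = { [F → C .] }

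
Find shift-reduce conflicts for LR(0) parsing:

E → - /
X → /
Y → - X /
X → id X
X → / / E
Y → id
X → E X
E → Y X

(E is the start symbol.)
Augment with E' → E and build the canonical LR(0) collection (I0 = CLOSURE({[E' → . E]}), then GOTO on every symbol after a dot until no new states appear). It has 16 states:
  I0: { [E → . - /], [E → . Y X], [E' → . E], [Y → . - X /], [Y → . id] }  — shift
  I1: { [E → - . /], [E → . - /], [E → . Y X], [X → . / / E], [X → . /], [X → . E X], [X → . id X], [Y → - . X /], [Y → . - X /], [Y → . id] }  — shift
  I2: { [E' → E .] }  — accept
  I3: { [E → . - /], [E → . Y X], [E → Y . X], [X → . / / E], [X → . /], [X → . E X], [X → . id X], [Y → . - X /], [Y → . id] }  — shift
  I4: { [Y → id .] }  — reduce
  I5: { [X → / . / E], [X → / .] }  — shift, reduce
  I6: { [E → . - /], [E → . Y X], [X → . / / E], [X → . /], [X → . E X], [X → . id X], [X → E . X], [Y → . - X /], [Y → . id] }  — shift
  I7: { [E → Y X .] }  — reduce
  I8: { [E → . - /], [E → . Y X], [X → . / / E], [X → . /], [X → . E X], [X → . id X], [X → id . X], [Y → . - X /], [Y → . id], [Y → id .] }  — shift, reduce
  I9: { [X → id X .] }  — reduce
  I10: { [X → E X .] }  — reduce
  I11: { [E → . - /], [E → . Y X], [X → / / . E], [Y → . - X /], [Y → . id] }  — shift
  I12: { [X → / / E .] }  — reduce
  I13: { [E → - / .], [X → / . / E], [X → / .] }  — shift, 2 reduces
  I14: { [Y → - X . /] }  — shift
  I15: { [Y → - X / .] }  — reduce

I5 contains reduce item [X → / .] and shift item [X → / . / E] — shift-reduce conflict.
I8 contains reduce item [Y → id .] and shift items [E → . - /], [X → . /], [X → . / / E], [X → . id X], [Y → . - X /], [Y → . id] — shift-reduce conflict.
I13 contains reduce items [E → - / .], [X → / .] and shift item [X → / . / E] — shift-reduce conflict.

Answer: Yes — I5: [X → / .] vs [X → / . / E]; I8: [Y → id .] vs [E → . - /]; I13: [E → - / .] vs [X → / . / E]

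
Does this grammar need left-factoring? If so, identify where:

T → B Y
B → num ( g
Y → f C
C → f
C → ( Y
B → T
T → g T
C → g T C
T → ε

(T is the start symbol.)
Left-factoring is needed when two productions for the same non-terminal
share a common prefix on the right-hand side.

Productions for T:
  T → B Y
  T → g T
  T → ε
Productions for B:
  B → num ( g
  B → T
Productions for C:
  C → f
  C → ( Y
  C → g T C

No common prefixes found.

Answer: No, left-factoring is not needed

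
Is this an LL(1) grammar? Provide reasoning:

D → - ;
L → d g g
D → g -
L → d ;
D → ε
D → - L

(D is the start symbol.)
No. Predict set conflict for D: { '-' }

Relevant sets:
  FOLLOW(D) = { $ }

For D:
  PREDICT(D → '-' ';') = { '-' }
  PREDICT(D → g '-') = { 'g' }
  PREDICT(D → ε) = { $ }
  PREDICT(D → '-' L) = { '-' }
For L:
  PREDICT(L → d g g) = { 'd' }
  PREDICT(L → d ';') = { 'd' }

Conflict found: Predict set conflict for D: { '-' }
The grammar is NOT LL(1).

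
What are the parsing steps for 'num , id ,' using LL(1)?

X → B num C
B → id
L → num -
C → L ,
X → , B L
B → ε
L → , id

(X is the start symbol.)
LL(1) parsing maintains a stack (initially the start symbol over $) and the input. At each step: if the stack top is a terminal, match it against the current input token; if it is a non-terminal N, replace it with the RHS of M[N, lookahead] (the unique production whose predict set contains the lookahead).

Stack is shown with the top on the left.

Stack      Input         Action
-------------------------------
X $        num , id , $  output X → B num C
B num C $  num , id , $  output B → ε
num C $    num , id , $  match 'num'
C $        , id , $      output C → L ,
L , $      , id , $      output L → , id
, id , $   , id , $      match ','
id , $     id , $        match 'id'
, $        , $           match ','
$          $             accept

The string is accepted.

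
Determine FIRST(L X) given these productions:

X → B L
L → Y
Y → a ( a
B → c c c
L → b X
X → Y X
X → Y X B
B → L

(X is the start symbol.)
FIRST sets of the non-terminals involved (from the grammar, by fixed-point iteration):
  FIRST(L) = { 'a', 'b' }

To compute FIRST(L X), process the symbols left to right:
Symbol L is a non-terminal. Add FIRST(L) \ {ε} = { 'a', 'b' }
L is not nullable (ε ∉ FIRST(L)), so stop here.
FIRST(L X) = { 'a', 'b' }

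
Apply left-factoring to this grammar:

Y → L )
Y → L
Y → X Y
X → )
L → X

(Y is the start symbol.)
Y → L Y'
Y' → )
Y' → ε
Y → X Y
X → )
L → X

Left-factoring transforms A → αβ₁ | αβ₂ into A → αA' and A' → β₁ | β₂
(α is the longest common prefix among the alternatives). Repeat until
no nonterminal has two alternatives with a common prefix.

Round 1: Y has alternatives sharing prefix 'L'. Introduce Y': Y → L Y'
  Add: Y' → )
  Add: Y' → ε

No remaining common prefixes — done.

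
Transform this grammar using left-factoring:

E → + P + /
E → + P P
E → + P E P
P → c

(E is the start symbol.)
E → + P E'
E' → + /
E' → P
E' → E P
P → c

Left-factoring transforms A → αβ₁ | αβ₂ into A → αA' and A' → β₁ | β₂
(α is the longest common prefix among the alternatives). Repeat until
no nonterminal has two alternatives with a common prefix.

Round 1: E has alternatives sharing prefix '+ P'. Introduce E': E → + P E'
  Add: E' → + /
  Add: E' → P
  Add: E' → E P

No remaining common prefixes — done.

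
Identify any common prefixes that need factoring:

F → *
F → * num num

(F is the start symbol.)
Yes, F has productions with common prefix '*'

Left-factoring is needed when two productions for the same non-terminal
share a common prefix on the right-hand side.

Productions for F:
  F → *
  F → * num num

Found common prefix '*' in productions for F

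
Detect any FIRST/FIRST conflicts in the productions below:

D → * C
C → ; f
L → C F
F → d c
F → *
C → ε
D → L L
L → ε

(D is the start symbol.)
A FIRST/FIRST conflict occurs when two productions N → α and N → β for the same non-terminal have FIRST(α) ∩ FIRST(β) ≠ ∅ (with ε ∈ FIRST of a nullable right-hand side, so two nullable alternatives also conflict).

FIRST sets of the non-terminals at (or reachable through a nullable prefix from) the front of some alternative:
  FIRST(L) = { '*', ';', 'd', ε }
  FIRST(C) = { ';', ε }
  FIRST(F) = { '*', 'd' }

Productions for D:
  D → * C: FIRST = { '*' }
  D → L L: FIRST = { '*', ';', 'd', ε }
Productions for C:
  C → ; f: FIRST = { ';' }
  C → ε: FIRST = { ε }
Productions for L:
  L → C F: FIRST = { '*', ';', 'd' }
  L → ε: FIRST = { ε }
Productions for F:
  F → d c: FIRST = { 'd' }
  F → *: FIRST = { '*' }

Conflict for D: D → * C and D → L L
  Overlap: { '*' }

Answer: Yes. D → '*' C / D → L L on { '*' }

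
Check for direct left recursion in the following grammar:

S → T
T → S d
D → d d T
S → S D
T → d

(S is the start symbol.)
S → T: starts with T
T → S d: starts with S
D → d d T: starts with d
S → S D: LEFT RECURSIVE (starts with S)
T → d: starts with d

The grammar has direct left recursion on: S.

Answer: Yes, S is left-recursive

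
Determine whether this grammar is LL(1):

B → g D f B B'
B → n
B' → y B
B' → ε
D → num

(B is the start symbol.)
Relevant sets:
  FOLLOW(B') = { $, 'y' }

For B:
  PREDICT(B → g D f B B') = { 'g' }
  PREDICT(B → n) = { 'n' }
For B':
  PREDICT(B' → y B) = { 'y' }
  PREDICT(B' → ε) = { $, 'y' }
D has a single production, so nothing to check there.

Conflict found: Predict set conflict for B': { 'y' }
The grammar is NOT LL(1).

Answer: No. Predict set conflict for B': { 'y' }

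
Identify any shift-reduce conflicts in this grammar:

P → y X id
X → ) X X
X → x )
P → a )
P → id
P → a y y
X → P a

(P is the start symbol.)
No shift-reduce conflicts

A shift-reduce conflict occurs when an LR(0) state has both:
  - a complete (reduce) item [A → α .] (dot at the end), and
  - a shift item [B → β . c γ] (dot before a terminal).

Augment with P' → P and build the canonical LR(0) collection (I0 = CLOSURE({[P' → . P]}), then GOTO on every symbol after a dot until no new states appear). It has 17 states:
  I0: { [P → . a )], [P → . a y y], [P → . id], [P → . y X id], [P' → . P] }  — shift
  I1: { [P' → P .] }  — accept
  I2: { [P → a . )], [P → a . y y] }  — shift
  I3: { [P → id .] }  — reduce
  I4: { [P → . a )], [P → . a y y], [P → . id], [P → . y X id], [P → y . X id], [X → . ) X X], [X → . P a], [X → . x )] }  — shift
  I5: { [P → . a )], [P → . a y y], [P → . id], [P → . y X id], [X → ) . X X], [X → . ) X X], [X → . P a], [X → . x )] }  — shift
  I6: { [X → P . a] }  — shift
  I7: { [P → y X . id] }  — shift
  I8: { [X → x . )] }  — shift
  I9: { [X → x ) .] }  — reduce
  I10: { [P → y X id .] }  — reduce
  I11: { [X → P a .] }  — reduce
  I12: { [P → . a )], [P → . a y y], [P → . id], [P → . y X id], [X → ) X . X], [X → . ) X X], [X → . P a], [X → . x )] }  — shift
  I13: { [X → ) X X .] }  — reduce
  I14: { [P → a ) .] }  — reduce
  I15: { [P → a y . y] }  — shift
  I16: { [P → a y y .] }  — reduce

No state contains both a complete item and a shift item.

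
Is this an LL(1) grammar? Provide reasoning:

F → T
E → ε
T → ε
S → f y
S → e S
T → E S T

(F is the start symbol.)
A grammar is LL(1) if for each non-terminal N with multiple productions, the predict sets of those productions are pairwise disjoint, where PREDICT(N → α) = (FIRST(α) \ {ε}) ∪ (FOLLOW(N) if α ⇒* ε).

Relevant sets:
  FIRST(E) = { ε }
  FIRST(S) = { 'e', 'f' }
  FOLLOW(T) = { $ }

For T:
  PREDICT(T → ε) = { $ }
  PREDICT(T → E S T) = { 'e', 'f' }
For S:
  PREDICT(S → f y) = { 'f' }
  PREDICT(S → e S) = { 'e' }
F, E have a single production, so nothing to check there.

All predict sets are disjoint. The grammar IS LL(1).

Answer: Yes, the grammar is LL(1).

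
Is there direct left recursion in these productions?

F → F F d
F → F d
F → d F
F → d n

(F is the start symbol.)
Yes, F is left-recursive

Direct left recursion occurs when N → N α for some non-terminal N (the right-hand side begins with the left-hand side itself).

F → F F d: LEFT RECURSIVE (starts with F)
F → F d: LEFT RECURSIVE (starts with F)
F → d F: starts with d
F → d n: starts with d

The grammar has direct left recursion on: F.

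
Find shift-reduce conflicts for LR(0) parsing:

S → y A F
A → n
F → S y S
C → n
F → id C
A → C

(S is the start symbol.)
Augment with S' → S and build the canonical LR(0) collection (I0 = CLOSURE({[S' → . S]}), then GOTO on every symbol after a dot until no new states appear). It has 13 states:
  I0: { [S → . y A F], [S' → . S] }  — shift
  I1: { [S' → S .] }  — accept
  I2: { [A → . C], [A → . n], [C → . n], [S → y . A F] }  — shift
  I3: { [F → . S y S], [F → . id C], [S → . y A F], [S → y A . F] }  — shift
  I4: { [A → C .] }  — reduce
  I5: { [A → n .], [C → n .] }  — 2 reduces
  I6: { [S → y A F .] }  — reduce
  I7: { [F → S . y S] }  — shift
  I8: { [C → . n], [F → id . C] }  — shift
  I9: { [F → id C .] }  — reduce
  I10: { [C → n .] }  — reduce
  I11: { [F → S y . S], [S → . y A F] }  — shift
  I12: { [F → S y S .] }  — reduce

No state contains both a complete item and a shift item.

Answer: No shift-reduce conflicts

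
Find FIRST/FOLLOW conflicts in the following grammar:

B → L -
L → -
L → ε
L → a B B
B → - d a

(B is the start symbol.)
A FIRST/FOLLOW conflict occurs when a non-terminal N has a nullable alternative N → β (β ⇒* ε) and another alternative N → α with FIRST(α) ∩ FOLLOW(N) ≠ ∅: on such a lookahead the parser cannot decide between expanding α and letting N vanish via β.

Nullable non-terminals: L.

L: nullable alternative(s) L → ε; FOLLOW(L) = { '-' }
  L → -: FIRST \ {ε} = { '-' } — overlaps FOLLOW(L) on { '-' }: CONFLICT
  L → ε: FIRST \ {ε} = { } — this is the only nullable alternative, skip
  L → a B B: FIRST \ {ε} = { 'a' } — disjoint from FOLLOW(L)

B has no nullable alternative, so no FIRST/FOLLOW check is needed there.

So the grammar has 1 FIRST/FOLLOW conflict (marked CONFLICT above).

Answer: Yes. L → '-' with FOLLOW(L) on { '-' }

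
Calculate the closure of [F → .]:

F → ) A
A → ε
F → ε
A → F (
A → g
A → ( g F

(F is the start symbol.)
To compute CLOSURE, for each item [A → α.Bβ] where B is a non-terminal, add [B → .γ] for all productions B → γ; repeat for the newly added items until nothing changes.

Start with: [F → .]
The dot is at the end, so nothing is added.

CLOSURE = { [F → .] }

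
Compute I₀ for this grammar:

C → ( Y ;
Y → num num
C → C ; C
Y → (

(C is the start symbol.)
{ [C → . ( Y ;], [C → . C ; C], [C' → . C] }

First, augment the grammar with C' → C
I₀ = CLOSURE({ [C' → . C] }):
  [C' → . C] has the dot before C: add [C → . ( Y ;], [C → . C ; C]
No further items can be added.

I₀ = { [C → . ( Y ;], [C → . C ; C], [C' → . C] }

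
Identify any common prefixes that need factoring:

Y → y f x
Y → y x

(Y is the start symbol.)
Yes, Y has productions with common prefix 'y'

Left-factoring is needed when two productions for the same non-terminal
share a common prefix on the right-hand side.

Productions for Y:
  Y → y f x
  Y → y x

Found common prefix 'y' in productions for Y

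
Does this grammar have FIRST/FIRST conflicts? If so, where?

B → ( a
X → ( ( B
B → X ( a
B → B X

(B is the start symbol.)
A FIRST/FIRST conflict occurs when two productions N → α and N → β for the same non-terminal have FIRST(α) ∩ FIRST(β) ≠ ∅ (with ε ∈ FIRST of a nullable right-hand side, so two nullable alternatives also conflict).

FIRST sets of the non-terminals at (or reachable through a nullable prefix from) the front of some alternative:
  FIRST(X) = { '(' }
  FIRST(B) = { '(' }

Productions for B:
  B → ( a: FIRST = { '(' }
  B → X ( a: FIRST = { '(' }
  B → B X: FIRST = { '(' }
X has only one production, so no FIRST/FIRST conflict is possible there.

Conflict for B: B → ( a and B → X ( a
  Overlap: { '(' }
Conflict for B: B → ( a and B → B X
  Overlap: { '(' }
Conflict for B: B → X ( a and B → B X
  Overlap: { '(' }

Answer: Yes. B → '(' a / B → X '(' a on { '(' }; B → '(' a / B → B X on { '(' }; B → X '(' a / B → B X on { '(' }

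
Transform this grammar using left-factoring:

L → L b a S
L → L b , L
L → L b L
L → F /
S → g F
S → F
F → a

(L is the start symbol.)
L → L b L'
L' → a S
L' → , L
L' → L
L → F /
S → g F
S → F
F → a

Left-factoring transforms A → αβ₁ | αβ₂ into A → αA' and A' → β₁ | β₂
(α is the longest common prefix among the alternatives). Repeat until
no nonterminal has two alternatives with a common prefix.

Round 1: L has alternatives sharing prefix 'L b'. Introduce L': L → L b L'
  Add: L' → a S
  Add: L' → , L
  Add: L' → L

No remaining common prefixes — done.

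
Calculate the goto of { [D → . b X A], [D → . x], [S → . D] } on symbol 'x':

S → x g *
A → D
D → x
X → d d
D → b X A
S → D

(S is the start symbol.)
{ [D → x .] }

GOTO(I, 'x') = CLOSURE({ [A → αX.β] : [A → α.Xβ] ∈ I, X = 'x' })

Items with dot before 'x', with the dot advanced:
  [D → . x] → [D → x .]
Closure adds nothing (no advanced item has the dot before a non-terminal).

GOTO = { [D → x .] }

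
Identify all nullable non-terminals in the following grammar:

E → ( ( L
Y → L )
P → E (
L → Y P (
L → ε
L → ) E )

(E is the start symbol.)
{ 'L' }

A non-terminal is nullable if it can derive ε (the empty string): either it has an ε-production, or it has a production whose right-hand side consists entirely of nullable non-terminals.

ε-productions: L → ε
So L is immediately nullable.
No further non-terminal can be added: every production for the remaining non-terminals contains a terminal or a non-nullable non-terminal.
Nullable = { 'L' }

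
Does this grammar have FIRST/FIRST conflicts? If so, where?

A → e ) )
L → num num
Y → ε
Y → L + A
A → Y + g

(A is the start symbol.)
No FIRST/FIRST conflicts.

A FIRST/FIRST conflict occurs when two productions N → α and N → β for the same non-terminal have FIRST(α) ∩ FIRST(β) ≠ ∅ (with ε ∈ FIRST of a nullable right-hand side, so two nullable alternatives also conflict).

FIRST sets of the non-terminals at (or reachable through a nullable prefix from) the front of some alternative:
  FIRST(Y) = { 'num', ε }
  FIRST(L) = { 'num' }

Productions for A:
  A → e ) ): FIRST = { 'e' }
  A → Y + g: FIRST = { '+', 'num' }
Productions for Y:
  Y → ε: FIRST = { ε }
  Y → L + A: FIRST = { 'num' }
L has only one production, so no FIRST/FIRST conflict is possible there.

All alternatives of each non-terminal have pairwise disjoint FIRST sets.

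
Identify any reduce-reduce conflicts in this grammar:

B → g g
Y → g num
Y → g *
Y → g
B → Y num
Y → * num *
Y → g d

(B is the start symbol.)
No reduce-reduce conflicts

A reduce-reduce conflict occurs when an LR(0) state has two complete items [A → α .] and [B → β .] — both call for a reduction, and with no lookahead the parser cannot choose between them.

Augment with B' → B and build the canonical LR(0) collection (I0 = CLOSURE({[B' → . B]}), then GOTO on every symbol after a dot until no new states appear). It has 12 states:
  I0: { [B → . Y num], [B → . g g], [B' → . B], [Y → . * num *], [Y → . g *], [Y → . g d], [Y → . g num], [Y → . g] }  — shift
  I1: { [Y → * . num *] }  — shift
  I2: { [B' → B .] }  — accept
  I3: { [B → Y . num] }  — shift
  I4: { [B → g . g], [Y → g . *], [Y → g . d], [Y → g . num], [Y → g .] }  — shift, reduce
  I5: { [Y → g * .] }  — reduce
  I6: { [Y → g d .] }  — reduce
  I7: { [B → g g .] }  — reduce
  I8: { [Y → g num .] }  — reduce
  I9: { [B → Y num .] }  — reduce
  I10: { [Y → * num . *] }  — shift
  I11: { [Y → * num * .] }  — reduce

No state contains more than one complete item.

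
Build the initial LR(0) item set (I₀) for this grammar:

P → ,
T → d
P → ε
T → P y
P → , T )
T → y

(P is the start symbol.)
{ [P → . , T )], [P → . ,], [P → .], [P' → . P] }

First, augment the grammar with P' → P
I₀ = CLOSURE({ [P' → . P] }):
  [P' → . P] has the dot before P: add [P → . ,], [P → .], [P → . , T )]
No further items can be added.

I₀ = { [P → . , T )], [P → . ,], [P → .], [P' → . P] }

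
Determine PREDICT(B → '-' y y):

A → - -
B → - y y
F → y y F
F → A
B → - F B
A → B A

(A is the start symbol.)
PREDICT(B → '-' y y) = (FIRST(RHS) \ {ε}) ∪ (FOLLOW(B) if ε ∈ FIRST(RHS), i.e. RHS ⇒* ε)
FIRST('-' y y) = { '-' }
ε ∉ FIRST('-' y y), so FOLLOW(B) is not added.
PREDICT(B → '-' y y) = { '-' }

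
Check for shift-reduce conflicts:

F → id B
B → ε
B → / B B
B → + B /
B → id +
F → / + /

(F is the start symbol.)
A shift-reduce conflict occurs when an LR(0) state has both:
  - a complete (reduce) item [A → α .] (dot at the end), and
  - a shift item [B → β . c γ] (dot before a terminal).

Augment with F' → F and build the canonical LR(0) collection (I0 = CLOSURE({[F' → . F]}), then GOTO on every symbol after a dot until no new states appear). It has 15 states:
  I0: { [F → . / + /], [F → . id B], [F' → . F] }  — shift
  I1: { [F → / . + /] }  — shift
  I2: { [F' → F .] }  — accept
  I3: { [B → . + B /], [B → . / B B], [B → . id +], [B → .], [F → id . B] }  — shift, reduce
  I4: { [B → + . B /], [B → . + B /], [B → . / B B], [B → . id +], [B → .] }  — shift, reduce
  I5: { [B → . + B /], [B → . / B B], [B → . id +], [B → .], [B → / . B B] }  — shift, reduce
  I6: { [F → id B .] }  — reduce
  I7: { [B → id . +] }  — shift
  I8: { [B → id + .] }  — reduce
  I9: { [B → . + B /], [B → . / B B], [B → . id +], [B → .], [B → / B . B] }  — shift, reduce
  I10: { [B → / B B .] }  — reduce
  I11: { [B → + B . /] }  — shift
  I12: { [B → + B / .] }  — reduce
  I13: { [F → / + . /] }  — shift
  I14: { [F → / + / .] }  — reduce

I3 contains reduce item [B → .] and shift items [B → . + B /], [B → . / B B], [B → . id +] — shift-reduce conflict.
I4 contains reduce item [B → .] and shift items [B → . + B /], [B → . / B B], [B → . id +] — shift-reduce conflict.
I5 contains reduce item [B → .] and shift items [B → . + B /], [B → . / B B], [B → . id +] — shift-reduce conflict.
I9 contains reduce item [B → .] and shift items [B → . + B /], [B → . / B B], [B → . id +] — shift-reduce conflict.

Answer: Yes — I3: [B → .] vs [B → . + B /]; I4: [B → .] vs [B → . + B /]; I5: [B → .] vs [B → . + B /]; I9: [B → .] vs [B → . + B /]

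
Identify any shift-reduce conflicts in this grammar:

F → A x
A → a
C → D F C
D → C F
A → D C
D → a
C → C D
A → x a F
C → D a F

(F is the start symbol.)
A shift-reduce conflict occurs when an LR(0) state has both:
  - a complete (reduce) item [A → α .] (dot at the end), and
  - a shift item [B → β . c γ] (dot before a terminal).

Augment with F' → F and build the canonical LR(0) collection (I0 = CLOSURE({[F' → . F]}), then GOTO on every symbol after a dot until no new states appear). It has 19 states:
  I0: { [A → . D C], [A → . a], [A → . x a F], [C → . C D], [C → . D F C], [C → . D a F], [D → . C F], [D → . a], [F → . A x], [F' → . F] }  — shift
  I1: { [F → A . x] }  — shift
  I2: { [A → . D C], [A → . a], [A → . x a F], [C → . C D], [C → . D F C], [C → . D a F], [C → C . D], [D → . C F], [D → . a], [D → C . F], [F → . A x] }  — shift
  I3: { [A → . D C], [A → . a], [A → . x a F], [A → D . C], [C → . C D], [C → . D F C], [C → . D a F], [C → D . F C], [C → D . a F], [D → . C F], [D → . a], [F → . A x] }  — shift
  I4: { [F' → F .] }  — accept
  I5: { [A → a .], [D → a .] }  — 2 reduces
  I6: { [A → x . a F] }  — shift
  I7: { [A → . D C], [A → . a], [A → . x a F], [A → x a . F], [C → . C D], [C → . D F C], [C → . D a F], [D → . C F], [D → . a], [F → . A x] }  — shift
  I8: { [A → x a F .] }  — reduce
  I9: { [A → . D C], [A → . a], [A → . x a F], [A → D C .], [C → . C D], [C → . D F C], [C → . D a F], [C → C . D], [D → . C F], [D → . a], [D → C . F], [F → . A x] }  — shift, reduce
  I10: { [C → . C D], [C → . D F C], [C → . D a F], [C → D F . C], [D → . C F], [D → . a] }  — shift
  I11: { [A → . D C], [A → . a], [A → . x a F], [A → a .], [C → . C D], [C → . D F C], [C → . D a F], [C → D a . F], [D → . C F], [D → . a], [D → a .], [F → . A x] }  — shift, 2 reduces
  I12: { [C → D a F .] }  — reduce
  I13: { [A → . D C], [A → . a], [A → . x a F], [C → . C D], [C → . D F C], [C → . D a F], [C → C . D], [C → D F C .], [D → . C F], [D → . a], [D → C . F], [F → . A x] }  — shift, reduce
  I14: { [A → . D C], [A → . a], [A → . x a F], [C → . C D], [C → . D F C], [C → . D a F], [C → D . F C], [C → D . a F], [D → . C F], [D → . a], [F → . A x] }  — shift
  I15: { [D → a .] }  — reduce
  I16: { [A → . D C], [A → . a], [A → . x a F], [A → D . C], [C → . C D], [C → . D F C], [C → . D a F], [C → C D .], [C → D . F C], [C → D . a F], [D → . C F], [D → . a], [F → . A x] }  — shift, reduce
  I17: { [D → C F .] }  — reduce
  I18: { [F → A x .] }  — reduce

I9 contains reduce item [A → D C .] and shift items [A → . a], [A → . x a F], [D → . a] — shift-reduce conflict.
I11 contains reduce items [A → a .], [D → a .] and shift items [A → . a], [A → . x a F], [D → . a] — shift-reduce conflict.
I13 contains reduce item [C → D F C .] and shift items [A → . a], [A → . x a F], [D → . a] — shift-reduce conflict.
I16 contains reduce item [C → C D .] and shift items [A → . a], [A → . x a F], [C → D . a F], [D → . a] — shift-reduce conflict.

Answer: Yes — I9: [A → D C .] vs [A → . a]; I11: [A → a .] vs [A → . a]; I13: [C → D F C .] vs [A → . a]; I16: [C → C D .] vs [A → . a]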